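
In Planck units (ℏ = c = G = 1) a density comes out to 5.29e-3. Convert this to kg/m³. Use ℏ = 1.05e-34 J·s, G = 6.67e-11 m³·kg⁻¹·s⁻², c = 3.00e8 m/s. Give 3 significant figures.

2.75e94 kg/m³

One Planck density: ρ_P = c⁵/(ℏG²) = 5.20e96 kg/m³.
5.29e-3 × 5.20e96 kg/m³ = 2.75e94 kg/m³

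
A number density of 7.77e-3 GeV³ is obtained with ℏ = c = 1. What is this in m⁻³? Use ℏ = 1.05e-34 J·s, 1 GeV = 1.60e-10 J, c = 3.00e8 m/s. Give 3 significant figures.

1.02e45 m⁻³

Number density is [L]⁻³ = [E]³/(ℏc)³.
1 GeV³ → 1/(ℏc)³ × (1 GeV in J)³ = 1.31e47 m⁻³.
Result: 7.77e-3 × 1.31e47 = 1.02e45 m⁻³.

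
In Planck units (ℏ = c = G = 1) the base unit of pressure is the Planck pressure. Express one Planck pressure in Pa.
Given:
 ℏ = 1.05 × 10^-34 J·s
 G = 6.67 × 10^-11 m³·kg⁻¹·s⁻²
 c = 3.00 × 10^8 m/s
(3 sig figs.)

p_P = c⁷/(ℏG²)
  = 2.19 × 10^59 / 4.67 × 10^-55
  = 4.68 × 10^113 Pa

4.68 × 10^113 Pa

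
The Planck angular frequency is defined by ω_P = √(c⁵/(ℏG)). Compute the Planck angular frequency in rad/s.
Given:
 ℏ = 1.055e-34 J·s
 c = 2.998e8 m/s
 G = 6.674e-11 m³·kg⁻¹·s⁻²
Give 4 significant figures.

ω_P = √(c⁵/(ℏG))
  = √(3.440e86)
  = 1.855e43 rad/s

1.855e43 rad/s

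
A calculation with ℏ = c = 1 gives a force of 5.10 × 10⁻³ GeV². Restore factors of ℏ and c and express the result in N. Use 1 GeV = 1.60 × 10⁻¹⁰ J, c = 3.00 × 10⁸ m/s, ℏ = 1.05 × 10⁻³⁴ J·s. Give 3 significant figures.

Force is [E]/[L] = [E]²/(ℏc); restore (ℏc)⁻¹.
1 GeV² → 1/(ℏc) × (1 GeV in J)² = 8.13 × 10⁵ N.
Result: 5.10 × 10⁻³ × 8.13 × 10⁵ = 4.14 × 10³ N.

4.14 × 10³ N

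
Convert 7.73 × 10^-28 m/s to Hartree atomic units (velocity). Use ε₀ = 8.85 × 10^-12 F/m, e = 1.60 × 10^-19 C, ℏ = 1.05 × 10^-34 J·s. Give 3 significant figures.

atomic unit of velocity: v_au = e²/(4πε₀ℏ) = 2.19 × 10^6 m/s.
7.73 × 10^-28 / 2.19 × 10^6 = 3.53 × 10^-34

3.53 × 10^-34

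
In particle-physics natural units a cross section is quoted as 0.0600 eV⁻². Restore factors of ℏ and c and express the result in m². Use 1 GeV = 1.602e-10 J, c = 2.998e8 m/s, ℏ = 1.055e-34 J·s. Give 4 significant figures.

Area is [L]² = [E]⁻²·(ℏc)²; restore (ℏc)².
1 GeV⁻² → (ℏc)² × (1 GeV in J)⁻² = 3.898e-32 m².
Convert the energy scale: 0.0600 eV⁻² = 6.00e16 GeV⁻².
Result: 6.00e16 × 3.898e-32 = 2.339e-15 m².

2.339e-15 m²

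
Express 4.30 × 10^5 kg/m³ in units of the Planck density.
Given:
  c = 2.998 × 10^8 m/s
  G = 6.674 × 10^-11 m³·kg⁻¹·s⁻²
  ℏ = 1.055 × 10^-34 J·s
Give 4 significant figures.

8.343 × 10^-92

Planck density: ρ_P = c⁵/(ℏG²) = 5.154 × 10^96 kg/m³.
4.30 × 10^5 / 5.154 × 10^96 = 8.343 × 10^-92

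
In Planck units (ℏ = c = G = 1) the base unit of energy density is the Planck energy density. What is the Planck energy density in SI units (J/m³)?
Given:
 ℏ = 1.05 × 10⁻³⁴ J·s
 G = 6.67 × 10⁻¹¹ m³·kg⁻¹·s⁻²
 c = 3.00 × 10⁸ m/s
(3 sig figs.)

u_P = c⁷/(ℏG²)
  = 2.19 × 10⁵⁹ / 4.67 × 10⁻⁵⁵
  = 4.68 × 10¹¹³ J/m³

4.68 × 10¹¹³ J/m³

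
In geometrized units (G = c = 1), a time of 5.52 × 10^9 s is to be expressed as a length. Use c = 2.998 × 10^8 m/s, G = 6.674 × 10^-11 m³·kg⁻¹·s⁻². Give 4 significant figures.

Time → length via c.
5.52 × 10^9 s × (c) = 1.655 × 10^18 m

1.655 × 10^18 m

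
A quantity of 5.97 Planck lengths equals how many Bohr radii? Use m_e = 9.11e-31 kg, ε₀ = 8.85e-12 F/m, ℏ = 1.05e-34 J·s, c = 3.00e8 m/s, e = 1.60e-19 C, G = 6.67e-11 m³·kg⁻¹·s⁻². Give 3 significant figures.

1.83e-24

Planck length: ℓ_P = √(ℏG/c³) = 1.61e-35 m
Bohr radius: a₀ = 4πε₀ℏ²/(m_e e²) = 5.26e-11 m
5.97 × 1.61e-35 / 5.26e-11 = 1.83e-24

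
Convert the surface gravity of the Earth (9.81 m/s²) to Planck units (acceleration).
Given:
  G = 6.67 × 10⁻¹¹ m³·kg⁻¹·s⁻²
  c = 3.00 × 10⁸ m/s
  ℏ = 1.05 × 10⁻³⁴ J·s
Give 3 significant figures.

Planck acceleration: a_P = √(c⁷/(ℏG)) = 5.59 × 10⁵¹ m/s².
9.81 / 5.59 × 10⁵¹ = 1.76 × 10⁻⁵¹

1.76 × 10⁻⁵¹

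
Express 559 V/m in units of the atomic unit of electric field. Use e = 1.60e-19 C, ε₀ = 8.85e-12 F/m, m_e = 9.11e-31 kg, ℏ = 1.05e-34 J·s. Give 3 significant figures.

1.07e-9

atomic unit of electric field: E_au = E_h/(e a₀) = m_e²e⁵/((4πε₀)³ℏ⁴) = 5.20e11 V/m.
559 / 5.20e11 = 1.07e-9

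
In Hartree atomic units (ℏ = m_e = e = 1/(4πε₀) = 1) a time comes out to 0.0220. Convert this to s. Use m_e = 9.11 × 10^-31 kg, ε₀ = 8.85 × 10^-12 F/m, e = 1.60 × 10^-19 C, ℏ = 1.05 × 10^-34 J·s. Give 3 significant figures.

One atomic unit of time: τ_au = (4πε₀)²ℏ³/(m_e e⁴) = 2.40 × 10^-17 s.
0.0220 × 2.40 × 10^-17 s = 5.28 × 10^-19 s

5.28 × 10^-19 s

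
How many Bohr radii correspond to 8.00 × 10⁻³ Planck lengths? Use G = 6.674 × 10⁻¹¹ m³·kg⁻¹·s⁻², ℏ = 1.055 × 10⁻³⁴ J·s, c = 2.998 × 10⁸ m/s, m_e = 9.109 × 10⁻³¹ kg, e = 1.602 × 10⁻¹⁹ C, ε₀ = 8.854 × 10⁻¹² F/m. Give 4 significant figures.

Planck length: ℓ_P = √(ℏG/c³) = 1.616 × 10⁻³⁵ m
Bohr radius: a₀ = 4πε₀ℏ²/(m_e e²) = 5.297 × 10⁻¹¹ m
8.00 × 10⁻³ × 1.616 × 10⁻³⁵ / 5.297 × 10⁻¹¹ = 2.441 × 10⁻²⁷

2.441 × 10⁻²⁷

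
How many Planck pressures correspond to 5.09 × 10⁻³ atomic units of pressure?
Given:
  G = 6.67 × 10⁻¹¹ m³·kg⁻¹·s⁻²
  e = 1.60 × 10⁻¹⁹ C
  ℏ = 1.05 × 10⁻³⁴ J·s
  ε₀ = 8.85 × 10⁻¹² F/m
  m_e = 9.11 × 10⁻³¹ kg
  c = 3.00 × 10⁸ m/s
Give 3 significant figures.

atomic unit of pressure: P_au = E_h/a₀³ = m_e⁴e¹⁰/((4πε₀)⁵ℏ⁸) = 3.01 × 10¹³ Pa
Planck pressure: p_P = c⁷/(ℏG²) = 4.68 × 10¹¹³ Pa
5.09 × 10⁻³ × 3.01 × 10¹³ / 4.68 × 10¹¹³ = 3.28 × 10⁻¹⁰³

3.28 × 10⁻¹⁰³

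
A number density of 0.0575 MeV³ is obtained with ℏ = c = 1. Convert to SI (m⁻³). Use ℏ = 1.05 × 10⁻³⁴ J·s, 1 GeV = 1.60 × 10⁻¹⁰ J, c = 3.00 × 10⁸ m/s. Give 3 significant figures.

7.54 × 10³⁶ m⁻³

Number density is [L]⁻³ = [E]³/(ℏc)³.
1 GeV³ → 1/(ℏc)³ × (1 GeV in J)³ = 1.31 × 10⁴⁷ m⁻³.
Convert the energy scale: 0.0575 MeV³ = 5.75 × 10⁻¹¹ GeV³.
Result: 5.75 × 10⁻¹¹ × 1.31 × 10⁴⁷ = 7.54 × 10³⁶ m⁻³.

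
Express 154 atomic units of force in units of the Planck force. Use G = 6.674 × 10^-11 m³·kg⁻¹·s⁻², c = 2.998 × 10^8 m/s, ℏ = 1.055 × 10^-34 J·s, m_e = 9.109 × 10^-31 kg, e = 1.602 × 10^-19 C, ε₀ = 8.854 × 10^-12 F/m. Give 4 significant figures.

1.046 × 10^-49

atomic unit of force: F_au = E_h/a₀ = m_e²e⁶/((4πε₀)³ℏ⁴) = 8.220 × 10^-8 N
Planck force: F_P = c⁴/G = 1.210 × 10^44 N
154 × 8.220 × 10^-8 / 1.210 × 10^44 = 1.046 × 10^-49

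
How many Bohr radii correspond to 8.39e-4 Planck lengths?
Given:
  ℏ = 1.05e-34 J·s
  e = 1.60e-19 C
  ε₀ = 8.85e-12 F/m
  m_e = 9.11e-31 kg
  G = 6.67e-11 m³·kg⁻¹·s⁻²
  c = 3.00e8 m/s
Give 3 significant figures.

2.57e-28

Planck length: ℓ_P = √(ℏG/c³) = 1.61e-35 m
Bohr radius: a₀ = 4πε₀ℏ²/(m_e e²) = 5.26e-11 m
8.39e-4 × 1.61e-35 / 5.26e-11 = 2.57e-28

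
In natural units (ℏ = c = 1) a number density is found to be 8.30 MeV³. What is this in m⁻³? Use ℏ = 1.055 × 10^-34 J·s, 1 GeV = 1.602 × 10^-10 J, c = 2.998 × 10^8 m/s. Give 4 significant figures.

Number density is [L]⁻³ = [E]³/(ℏc)³.
1 GeV³ → 1/(ℏc)³ × (1 GeV in J)³ = 1.299 × 10^47 m⁻³.
Convert the energy scale: 8.30 MeV³ = 8.30 × 10^-9 GeV³.
Result: 8.30 × 10^-9 × 1.299 × 10^47 = 1.078 × 10^39 m⁻³.

1.078 × 10^39 m⁻³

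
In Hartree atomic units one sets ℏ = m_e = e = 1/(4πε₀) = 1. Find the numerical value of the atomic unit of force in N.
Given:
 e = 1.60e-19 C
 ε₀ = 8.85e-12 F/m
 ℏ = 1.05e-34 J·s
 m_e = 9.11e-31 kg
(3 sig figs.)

8.33e-8 N

F_au = E_h/a₀ = m_e²e⁶/((4πε₀)³ℏ⁴)
E_h = 4.38e-18 J
a₀ = 5.26e-11 m
E_h/a₀ = 8.33e-8 N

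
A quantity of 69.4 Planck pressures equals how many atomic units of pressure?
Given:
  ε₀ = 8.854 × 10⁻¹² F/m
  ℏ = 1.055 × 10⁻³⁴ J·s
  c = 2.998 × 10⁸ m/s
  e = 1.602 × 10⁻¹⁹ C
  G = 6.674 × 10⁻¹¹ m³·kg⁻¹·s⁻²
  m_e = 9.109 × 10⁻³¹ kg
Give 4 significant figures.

Planck pressure: p_P = c⁷/(ℏG²) = 4.632 × 10¹¹³ Pa
atomic unit of pressure: P_au = E_h/a₀³ = m_e⁴e¹⁰/((4πε₀)⁵ℏ⁸) = 2.929 × 10¹³ Pa
69.4 × 4.632 × 10¹¹³ / 2.929 × 10¹³ = 1.098 × 10¹⁰²

1.098 × 10¹⁰²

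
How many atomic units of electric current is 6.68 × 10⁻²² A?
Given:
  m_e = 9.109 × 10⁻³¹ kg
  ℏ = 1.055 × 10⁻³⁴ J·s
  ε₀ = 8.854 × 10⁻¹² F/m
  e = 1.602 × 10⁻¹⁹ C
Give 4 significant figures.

atomic unit of electric current: I_au = e E_h/ℏ = m_e e⁵/((4πε₀)²ℏ³) = 6.612 × 10⁻³ A.
6.68 × 10⁻²² / 6.612 × 10⁻³ = 1.010 × 10⁻¹⁹

1.010 × 10⁻¹⁹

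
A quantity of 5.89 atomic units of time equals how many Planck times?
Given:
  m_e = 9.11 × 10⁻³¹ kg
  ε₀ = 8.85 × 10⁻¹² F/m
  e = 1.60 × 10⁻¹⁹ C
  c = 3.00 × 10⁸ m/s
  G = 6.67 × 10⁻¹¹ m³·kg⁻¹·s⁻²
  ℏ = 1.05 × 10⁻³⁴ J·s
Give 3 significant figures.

atomic unit of time: τ_au = (4πε₀)²ℏ³/(m_e e⁴) = 2.40 × 10⁻¹⁷ s
Planck time: t_P = √(ℏG/c⁵) = 5.37 × 10⁻⁴⁴ s
5.89 × 2.40 × 10⁻¹⁷ / 5.37 × 10⁻⁴⁴ = 2.63 × 10²⁷

2.63 × 10²⁷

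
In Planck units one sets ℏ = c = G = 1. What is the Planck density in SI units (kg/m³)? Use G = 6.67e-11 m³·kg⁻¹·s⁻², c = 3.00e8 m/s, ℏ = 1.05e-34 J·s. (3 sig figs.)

5.20e96 kg/m³

ρ_P = c⁵/(ℏG²)
  = 2.43e42 / 4.67e-55
  = 5.20e96 kg/m³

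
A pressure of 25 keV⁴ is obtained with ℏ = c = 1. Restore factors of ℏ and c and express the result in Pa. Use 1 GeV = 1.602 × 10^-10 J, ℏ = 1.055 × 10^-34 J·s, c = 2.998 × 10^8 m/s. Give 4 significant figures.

Pressure is [E]/[L]³ = [E]⁴/(ℏc)³.
1 GeV⁴ → 1/(ℏc)³ × (1 GeV in J)⁴ = 2.082 × 10^37 Pa.
Convert the energy scale: 25 keV⁴ = 2.50 × 10^-23 GeV⁴.
Result: 2.50 × 10^-23 × 2.082 × 10^37 = 5.204 × 10^14 Pa.

5.204 × 10^14 Pa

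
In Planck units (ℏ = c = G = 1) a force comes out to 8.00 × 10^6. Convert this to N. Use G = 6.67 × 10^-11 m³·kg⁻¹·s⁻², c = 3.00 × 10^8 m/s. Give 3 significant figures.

One Planck force: F_P = c⁴/G = 1.21 × 10^44 N.
8.00 × 10^6 × 1.21 × 10^44 N = 9.72 × 10^50 N

9.72 × 10^50 N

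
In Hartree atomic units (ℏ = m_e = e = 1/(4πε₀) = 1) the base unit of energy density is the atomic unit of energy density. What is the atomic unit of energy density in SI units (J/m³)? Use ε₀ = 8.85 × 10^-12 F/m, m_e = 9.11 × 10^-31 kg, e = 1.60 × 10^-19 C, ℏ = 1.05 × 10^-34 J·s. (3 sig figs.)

3.01 × 10^13 J/m³

u_au = E_h/a₀³ = m_e⁴e¹⁰/((4πε₀)⁵ℏ⁸)
E_h = 4.38 × 10^-18 J
a₀ = 5.26 × 10^-11 m
E_h/a₀³ = 3.01 × 10^13 J/m³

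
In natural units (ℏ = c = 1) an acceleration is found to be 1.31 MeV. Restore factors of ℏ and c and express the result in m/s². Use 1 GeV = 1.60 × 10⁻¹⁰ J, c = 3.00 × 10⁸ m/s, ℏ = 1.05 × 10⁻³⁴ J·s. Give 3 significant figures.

5.99 × 10²⁹ m/s²

Acceleration is [L]/[T]² = c·[E]/ℏ.
1 GeV → c/ℏ × (1 GeV in J) = 4.57 × 10³² m/s².
Convert the energy scale: 1.31 MeV = 1.31 × 10⁻³ GeV.
Result: 1.31 × 10⁻³ × 4.57 × 10³² = 5.99 × 10²⁹ m/s².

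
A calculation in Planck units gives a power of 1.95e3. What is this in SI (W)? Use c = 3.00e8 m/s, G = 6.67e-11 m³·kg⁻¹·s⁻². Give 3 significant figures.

One Planck power: P_P = c⁵/G = 3.64e52 W.
1.95e3 × 3.64e52 W = 7.10e55 W

7.10e55 W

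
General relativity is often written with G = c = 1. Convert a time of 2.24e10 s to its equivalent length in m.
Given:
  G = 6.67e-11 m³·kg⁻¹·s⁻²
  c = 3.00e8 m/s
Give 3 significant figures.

Time → length via c.
2.24e10 s × (c) = 6.72e18 m

6.72e18 m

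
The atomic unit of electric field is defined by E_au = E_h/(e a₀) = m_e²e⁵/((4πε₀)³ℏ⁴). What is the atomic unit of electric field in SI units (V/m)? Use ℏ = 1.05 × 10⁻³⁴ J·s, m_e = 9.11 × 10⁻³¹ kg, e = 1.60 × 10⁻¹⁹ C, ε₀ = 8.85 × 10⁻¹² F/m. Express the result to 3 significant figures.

E_au = E_h/(e a₀) = m_e²e⁵/((4πε₀)³ℏ⁴)
E_h = 4.38 × 10⁻¹⁸ J
a₀ = 5.26 × 10⁻¹¹ m
E_h/(e·a₀) = 5.20 × 10¹¹ V/m

5.20 × 10¹¹ V/m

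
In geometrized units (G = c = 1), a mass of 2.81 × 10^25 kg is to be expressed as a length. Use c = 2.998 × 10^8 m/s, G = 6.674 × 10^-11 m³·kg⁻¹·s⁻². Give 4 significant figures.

0.02087 m

In G = c = 1 units mass has dimensions of length; the conversion factor is G/c².
2.81 × 10^25 kg × (G/c²) = 0.02087 m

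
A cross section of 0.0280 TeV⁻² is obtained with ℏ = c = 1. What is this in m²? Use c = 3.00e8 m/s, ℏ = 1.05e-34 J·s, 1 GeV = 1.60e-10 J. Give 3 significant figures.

1.09e-39 m²

Area is [L]² = [E]⁻²·(ℏc)²; restore (ℏc)².
1 GeV⁻² → (ℏc)² × (1 GeV in J)⁻² = 3.88e-32 m².
Convert the energy scale: 0.0280 TeV⁻² = 2.80e-8 GeV⁻².
Result: 2.80e-8 × 3.88e-32 = 1.09e-39 m².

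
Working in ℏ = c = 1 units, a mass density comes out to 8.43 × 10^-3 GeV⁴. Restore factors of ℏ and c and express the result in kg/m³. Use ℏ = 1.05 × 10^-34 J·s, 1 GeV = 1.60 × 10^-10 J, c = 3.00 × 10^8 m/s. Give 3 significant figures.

Mass density is [E]/(c²[L]³) = [E]⁴/(ℏ³c⁵).
1 GeV⁴ → 1/(ℏ³c⁵) × (1 GeV in J)⁴ = 2.33 × 10^20 kg/m³.
Result: 8.43 × 10^-3 × 2.33 × 10^20 = 1.96 × 10^18 kg/m³.

1.96 × 10^18 kg/m³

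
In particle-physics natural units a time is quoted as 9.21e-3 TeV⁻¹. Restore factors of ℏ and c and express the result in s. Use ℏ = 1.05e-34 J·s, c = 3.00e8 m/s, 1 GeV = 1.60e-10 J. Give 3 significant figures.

A time is [E]⁻¹ in ℏ=c=1; restore one factor of ℏ.
1 GeV⁻¹ → ℏ × (1 GeV in J)⁻¹ = 6.56e-25 s.
Convert the energy scale: 9.21e-3 TeV⁻¹ = 9.21e-6 GeV⁻¹.
Result: 9.21e-6 × 6.56e-25 = 6.04e-30 s.

6.04e-30 s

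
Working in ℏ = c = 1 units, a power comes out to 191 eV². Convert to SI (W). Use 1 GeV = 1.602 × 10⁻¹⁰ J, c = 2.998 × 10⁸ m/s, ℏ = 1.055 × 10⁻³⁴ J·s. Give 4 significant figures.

Power is [E]/[T] = [E]²/ℏ.
1 GeV² → 1/ℏ × (1 GeV in J)² = 2.433 × 10¹⁴ W.
Convert the energy scale: 191 eV² = 1.91 × 10⁻¹⁶ GeV².
Result: 1.91 × 10⁻¹⁶ × 2.433 × 10¹⁴ = 0.04646 W.

0.04646 W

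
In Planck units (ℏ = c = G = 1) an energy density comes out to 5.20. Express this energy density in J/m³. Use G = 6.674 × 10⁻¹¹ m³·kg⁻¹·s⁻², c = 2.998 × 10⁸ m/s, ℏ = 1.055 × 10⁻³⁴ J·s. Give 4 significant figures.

One Planck energy density: u_P = c⁷/(ℏG²) = 4.632 × 10¹¹³ J/m³.
5.20 × 4.632 × 10¹¹³ J/m³ = 2.409 × 10¹¹⁴ J/m³

2.409 × 10¹¹⁴ J/m³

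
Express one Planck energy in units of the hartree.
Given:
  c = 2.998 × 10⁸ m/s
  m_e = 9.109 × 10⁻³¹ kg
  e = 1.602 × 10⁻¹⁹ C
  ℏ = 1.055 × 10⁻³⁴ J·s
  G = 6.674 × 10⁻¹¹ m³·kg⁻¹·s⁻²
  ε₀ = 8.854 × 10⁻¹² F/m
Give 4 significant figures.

Planck energy: E_P = √(ℏc⁵/G) = 1.957 × 10⁹ J
hartree: E_h = m_e e⁴/(4πε₀ℏ)² = 4.354 × 10⁻¹⁸ J
ratio = 1.957 × 10⁹ / 4.354 × 10⁻¹⁸ = 4.494 × 10²⁶

4.494 × 10²⁶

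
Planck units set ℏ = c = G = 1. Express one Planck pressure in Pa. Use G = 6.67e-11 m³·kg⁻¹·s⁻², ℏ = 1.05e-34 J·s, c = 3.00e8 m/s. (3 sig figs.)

4.68e113 Pa

From ℏ = c = G = 1 the pressure scale is p_P = c⁷/(ℏG²).
  = 2.19e59 / 4.67e-55
  = 4.68e113 Pa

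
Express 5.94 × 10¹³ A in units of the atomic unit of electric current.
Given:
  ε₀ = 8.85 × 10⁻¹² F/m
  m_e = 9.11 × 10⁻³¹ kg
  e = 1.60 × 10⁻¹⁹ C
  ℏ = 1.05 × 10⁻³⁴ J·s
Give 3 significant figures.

8.90 × 10¹⁵

atomic unit of electric current: I_au = e E_h/ℏ = m_e e⁵/((4πε₀)²ℏ³) = 6.67 × 10⁻³ A.
5.94 × 10¹³ / 6.67 × 10⁻³ = 8.90 × 10¹⁵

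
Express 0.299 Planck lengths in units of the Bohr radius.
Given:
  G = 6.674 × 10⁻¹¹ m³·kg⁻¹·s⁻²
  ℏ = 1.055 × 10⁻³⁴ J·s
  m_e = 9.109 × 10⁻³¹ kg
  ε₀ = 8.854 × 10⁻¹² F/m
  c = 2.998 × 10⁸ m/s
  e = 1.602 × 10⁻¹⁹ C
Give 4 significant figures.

Planck length: ℓ_P = √(ℏG/c³) = 1.616 × 10⁻³⁵ m
Bohr radius: a₀ = 4πε₀ℏ²/(m_e e²) = 5.297 × 10⁻¹¹ m
0.299 × 1.616 × 10⁻³⁵ / 5.297 × 10⁻¹¹ = 9.124 × 10⁻²⁶

9.124 × 10⁻²⁶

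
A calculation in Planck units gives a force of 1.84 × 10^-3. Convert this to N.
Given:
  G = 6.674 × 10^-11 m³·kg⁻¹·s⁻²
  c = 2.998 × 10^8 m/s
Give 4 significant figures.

2.227 × 10^41 N

One Planck force: F_P = c⁴/G = 1.210 × 10^44 N.
1.84 × 10^-3 × 1.210 × 10^44 N = 2.227 × 10^41 N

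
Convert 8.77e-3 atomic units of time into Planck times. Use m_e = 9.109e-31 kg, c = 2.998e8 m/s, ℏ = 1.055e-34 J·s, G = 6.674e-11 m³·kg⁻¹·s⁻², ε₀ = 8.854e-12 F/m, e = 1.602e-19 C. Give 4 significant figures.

3.941e24

atomic unit of time: τ_au = (4πε₀)²ℏ³/(m_e e⁴) = 2.423e-17 s
Planck time: t_P = √(ℏG/c⁵) = 5.392e-44 s
8.77e-3 × 2.423e-17 / 5.392e-44 = 3.941e24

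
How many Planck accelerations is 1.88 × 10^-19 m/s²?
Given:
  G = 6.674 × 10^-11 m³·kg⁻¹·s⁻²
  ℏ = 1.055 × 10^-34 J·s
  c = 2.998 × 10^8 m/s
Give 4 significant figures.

Planck acceleration: a_P = √(c⁷/(ℏG)) = 5.560 × 10^51 m/s².
1.88 × 10^-19 / 5.560 × 10^51 = 3.381 × 10^-71

3.381 × 10^-71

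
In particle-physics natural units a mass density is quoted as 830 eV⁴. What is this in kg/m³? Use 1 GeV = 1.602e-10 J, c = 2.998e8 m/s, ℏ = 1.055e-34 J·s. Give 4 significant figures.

1.922e-13 kg/m³

Mass density is [E]/(c²[L]³) = [E]⁴/(ℏ³c⁵).
1 GeV⁴ → 1/(ℏ³c⁵) × (1 GeV in J)⁴ = 2.316e20 kg/m³.
Convert the energy scale: 830 eV⁴ = 8.30e-34 GeV⁴.
Result: 8.30e-34 × 2.316e20 = 1.922e-13 kg/m³.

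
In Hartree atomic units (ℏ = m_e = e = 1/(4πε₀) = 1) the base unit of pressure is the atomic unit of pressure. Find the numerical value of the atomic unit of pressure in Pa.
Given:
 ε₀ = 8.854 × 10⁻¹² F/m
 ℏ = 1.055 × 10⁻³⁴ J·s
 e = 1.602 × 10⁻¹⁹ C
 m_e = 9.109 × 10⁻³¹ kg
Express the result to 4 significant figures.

P_au = E_h/a₀³ = m_e⁴e¹⁰/((4πε₀)⁵ℏ⁸)
E_h = 4.354 × 10⁻¹⁸ J
a₀ = 5.297 × 10⁻¹¹ m
E_h/a₀³ = 2.929 × 10¹³ Pa

2.929 × 10¹³ Pa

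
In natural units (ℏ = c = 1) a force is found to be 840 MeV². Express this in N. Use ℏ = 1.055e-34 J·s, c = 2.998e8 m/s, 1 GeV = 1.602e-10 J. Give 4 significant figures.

681.6 N

Force is [E]/[L] = [E]²/(ℏc); restore (ℏc)⁻¹.
1 GeV² → 1/(ℏc) × (1 GeV in J)² = 8.114e5 N.
Convert the energy scale: 840 MeV² = 8.40e-4 GeV².
Result: 8.40e-4 × 8.114e5 = 681.6 N.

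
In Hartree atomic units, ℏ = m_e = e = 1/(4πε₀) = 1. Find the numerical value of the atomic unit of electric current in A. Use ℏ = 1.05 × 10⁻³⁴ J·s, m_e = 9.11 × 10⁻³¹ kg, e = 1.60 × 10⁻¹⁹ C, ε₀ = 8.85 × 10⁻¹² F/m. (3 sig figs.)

From ℏ = m_e = e = 1/(4πε₀) = 1 the current scale is I_au = e E_h/ℏ = m_e e⁵/((4πε₀)²ℏ³).
E_h = 4.38 × 10⁻¹⁸ J
e·E_h/ℏ = 6.67 × 10⁻³ A

6.67 × 10⁻³ A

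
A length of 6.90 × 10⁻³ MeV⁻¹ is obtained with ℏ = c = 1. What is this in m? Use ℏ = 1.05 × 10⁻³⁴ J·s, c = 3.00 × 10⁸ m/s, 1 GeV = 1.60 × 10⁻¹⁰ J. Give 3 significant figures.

1.36 × 10⁻¹⁵ m

A length is [E]⁻¹ in ℏ=c=1; restore one factor of ℏc.
1 GeV⁻¹ → ℏc × (1 GeV in J)⁻¹ = 1.97 × 10⁻¹⁶ m.
Convert the energy scale: 6.90 × 10⁻³ MeV⁻¹ = 6.90 GeV⁻¹.
Result: 6.90 × 1.97 × 10⁻¹⁶ = 1.36 × 10⁻¹⁵ m.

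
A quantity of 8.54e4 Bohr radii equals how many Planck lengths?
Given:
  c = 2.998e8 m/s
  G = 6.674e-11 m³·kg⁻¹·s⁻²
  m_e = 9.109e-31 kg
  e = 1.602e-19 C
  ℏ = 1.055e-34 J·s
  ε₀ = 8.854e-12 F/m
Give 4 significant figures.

2.799e29

Bohr radius: a₀ = 4πε₀ℏ²/(m_e e²) = 5.297e-11 m
Planck length: ℓ_P = √(ℏG/c³) = 1.616e-35 m
8.54e4 × 5.297e-11 / 1.616e-35 = 2.799e29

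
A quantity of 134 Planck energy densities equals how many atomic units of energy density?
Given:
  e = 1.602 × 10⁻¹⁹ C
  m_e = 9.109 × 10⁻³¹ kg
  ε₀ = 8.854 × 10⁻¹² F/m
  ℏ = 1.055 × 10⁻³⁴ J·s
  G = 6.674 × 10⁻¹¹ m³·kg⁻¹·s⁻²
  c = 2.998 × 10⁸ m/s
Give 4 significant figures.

2.119 × 10¹⁰²

Planck energy density: u_P = c⁷/(ℏG²) = 4.632 × 10¹¹³ J/m³
atomic unit of energy density: u_au = E_h/a₀³ = m_e⁴e¹⁰/((4πε₀)⁵ℏ⁸) = 2.929 × 10¹³ J/m³
134 × 4.632 × 10¹¹³ / 2.929 × 10¹³ = 2.119 × 10¹⁰²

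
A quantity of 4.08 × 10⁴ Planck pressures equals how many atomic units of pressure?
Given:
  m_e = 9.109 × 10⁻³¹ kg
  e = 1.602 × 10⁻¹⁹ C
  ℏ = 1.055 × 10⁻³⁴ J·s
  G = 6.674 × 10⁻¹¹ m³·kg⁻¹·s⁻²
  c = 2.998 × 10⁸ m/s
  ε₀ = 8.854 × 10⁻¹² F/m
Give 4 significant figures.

6.452 × 10¹⁰⁴

Planck pressure: p_P = c⁷/(ℏG²) = 4.632 × 10¹¹³ Pa
atomic unit of pressure: P_au = E_h/a₀³ = m_e⁴e¹⁰/((4πε₀)⁵ℏ⁸) = 2.929 × 10¹³ Pa
4.08 × 10⁴ × 4.632 × 10¹¹³ / 2.929 × 10¹³ = 6.452 × 10¹⁰⁴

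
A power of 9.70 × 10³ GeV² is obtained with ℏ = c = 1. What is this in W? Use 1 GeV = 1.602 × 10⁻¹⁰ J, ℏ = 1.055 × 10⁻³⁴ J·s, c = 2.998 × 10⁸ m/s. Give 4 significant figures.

2.360 × 10¹⁸ W

Power is [E]/[T] = [E]²/ℏ.
1 GeV² → 1/ℏ × (1 GeV in J)² = 2.433 × 10¹⁴ W.
Result: 9.70 × 10³ × 2.433 × 10¹⁴ = 2.360 × 10¹⁸ W.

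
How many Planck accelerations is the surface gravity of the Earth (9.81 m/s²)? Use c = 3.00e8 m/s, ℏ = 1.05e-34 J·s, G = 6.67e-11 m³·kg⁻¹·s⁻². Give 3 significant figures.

1.76e-51

Planck acceleration: a_P = √(c⁷/(ℏG)) = 5.59e51 m/s².
9.81 / 5.59e51 = 1.76e-51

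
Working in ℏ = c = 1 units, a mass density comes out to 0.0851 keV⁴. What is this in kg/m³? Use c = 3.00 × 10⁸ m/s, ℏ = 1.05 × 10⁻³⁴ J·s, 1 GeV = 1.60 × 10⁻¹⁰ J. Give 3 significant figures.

Mass density is [E]/(c²[L]³) = [E]⁴/(ℏ³c⁵).
1 GeV⁴ → 1/(ℏ³c⁵) × (1 GeV in J)⁴ = 2.33 × 10²⁰ kg/m³.
Convert the energy scale: 0.0851 keV⁴ = 8.51 × 10⁻²⁶ GeV⁴.
Result: 8.51 × 10⁻²⁶ × 2.33 × 10²⁰ = 1.98 × 10⁻⁵ kg/m³.

1.98 × 10⁻⁵ kg/m³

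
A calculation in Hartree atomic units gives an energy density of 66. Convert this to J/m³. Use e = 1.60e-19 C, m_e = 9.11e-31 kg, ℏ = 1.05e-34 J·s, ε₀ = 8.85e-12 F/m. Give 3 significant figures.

One atomic unit of energy density: u_au = E_h/a₀³ = m_e⁴e¹⁰/((4πε₀)⁵ℏ⁸) = 3.01e13 J/m³.
66 × 3.01e13 J/m³ = 1.99e15 J/m³

1.99e15 J/m³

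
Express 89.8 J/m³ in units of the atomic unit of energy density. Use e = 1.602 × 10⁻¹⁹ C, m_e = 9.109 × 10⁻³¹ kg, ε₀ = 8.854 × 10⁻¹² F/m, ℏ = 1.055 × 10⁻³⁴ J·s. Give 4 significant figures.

3.066 × 10⁻¹²

atomic unit of energy density: u_au = E_h/a₀³ = m_e⁴e¹⁰/((4πε₀)⁵ℏ⁸) = 2.929 × 10¹³ J/m³.
89.8 / 2.929 × 10¹³ = 3.066 × 10⁻¹²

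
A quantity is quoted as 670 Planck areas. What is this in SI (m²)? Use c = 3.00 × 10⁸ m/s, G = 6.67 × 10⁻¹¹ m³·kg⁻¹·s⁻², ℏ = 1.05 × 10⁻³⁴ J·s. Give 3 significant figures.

One Planck area: A_P = ℏG/c³ = 2.59 × 10⁻⁷⁰ m².
670 × 2.59 × 10⁻⁷⁰ m² = 1.74 × 10⁻⁶⁷ m²

1.74 × 10⁻⁶⁷ m²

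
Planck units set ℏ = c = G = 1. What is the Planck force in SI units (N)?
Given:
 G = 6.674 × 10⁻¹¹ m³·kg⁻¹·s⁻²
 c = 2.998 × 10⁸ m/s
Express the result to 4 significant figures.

Dimensional analysis gives F_P = c⁴/G.
  = 8.078 × 10³³ / 6.674 × 10⁻¹¹
  = 1.210 × 10⁴⁴ N

1.210 × 10⁴⁴ N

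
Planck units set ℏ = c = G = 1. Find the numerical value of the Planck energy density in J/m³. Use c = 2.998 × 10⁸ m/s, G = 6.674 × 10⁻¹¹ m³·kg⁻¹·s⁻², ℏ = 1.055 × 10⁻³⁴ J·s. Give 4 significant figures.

4.632 × 10¹¹³ J/m³

Dimensional analysis gives u_P = c⁷/(ℏG²).
  = 2.177 × 10⁵⁹ / 4.699 × 10⁻⁵⁵
  = 4.632 × 10¹¹³ J/m³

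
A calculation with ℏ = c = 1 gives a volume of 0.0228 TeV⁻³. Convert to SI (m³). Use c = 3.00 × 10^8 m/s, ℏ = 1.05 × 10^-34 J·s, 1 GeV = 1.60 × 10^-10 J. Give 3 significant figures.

1.74 × 10^-58 m³

Volume is [L]³ = [E]⁻³·(ℏc)³.
1 GeV⁻³ → (ℏc)³ × (1 GeV in J)⁻³ = 7.63 × 10^-48 m³.
Convert the energy scale: 0.0228 TeV⁻³ = 2.28 × 10^-11 GeV⁻³.
Result: 2.28 × 10^-11 × 7.63 × 10^-48 = 1.74 × 10^-58 m³.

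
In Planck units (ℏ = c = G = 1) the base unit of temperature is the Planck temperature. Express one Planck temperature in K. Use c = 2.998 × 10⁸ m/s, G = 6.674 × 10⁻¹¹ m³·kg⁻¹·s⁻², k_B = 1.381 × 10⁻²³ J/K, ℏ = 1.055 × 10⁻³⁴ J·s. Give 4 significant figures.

T_P = √(ℏc⁵/G) / k_B
  = √(3.828 × 10¹⁸) × 7.241 × 10²²
  = 1.417 × 10³² K

1.417 × 10³² K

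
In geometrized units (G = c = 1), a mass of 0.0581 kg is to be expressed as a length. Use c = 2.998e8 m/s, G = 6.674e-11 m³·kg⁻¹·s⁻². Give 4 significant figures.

4.314e-29 m

In G = c = 1 units mass has dimensions of length; the conversion factor is G/c².
0.0581 kg × (G/c²) = 4.314e-29 m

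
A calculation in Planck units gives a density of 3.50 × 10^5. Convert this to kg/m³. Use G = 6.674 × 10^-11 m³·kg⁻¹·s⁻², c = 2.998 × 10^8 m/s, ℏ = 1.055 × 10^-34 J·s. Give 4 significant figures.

1.804 × 10^102 kg/m³

One Planck density: ρ_P = c⁵/(ℏG²) = 5.154 × 10^96 kg/m³.
3.50 × 10^5 × 5.154 × 10^96 kg/m³ = 1.804 × 10^102 kg/m³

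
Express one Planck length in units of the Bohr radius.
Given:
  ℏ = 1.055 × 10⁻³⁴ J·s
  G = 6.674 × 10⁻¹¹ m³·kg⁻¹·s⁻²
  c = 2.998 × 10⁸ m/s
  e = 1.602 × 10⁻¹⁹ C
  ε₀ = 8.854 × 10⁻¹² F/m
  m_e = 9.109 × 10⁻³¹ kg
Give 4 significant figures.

3.051 × 10⁻²⁵

Planck length: ℓ_P = √(ℏG/c³) = 1.616 × 10⁻³⁵ m
Bohr radius: a₀ = 4πε₀ℏ²/(m_e e²) = 5.297 × 10⁻¹¹ m
ratio = 1.616 × 10⁻³⁵ / 5.297 × 10⁻¹¹ = 3.051 × 10⁻²⁵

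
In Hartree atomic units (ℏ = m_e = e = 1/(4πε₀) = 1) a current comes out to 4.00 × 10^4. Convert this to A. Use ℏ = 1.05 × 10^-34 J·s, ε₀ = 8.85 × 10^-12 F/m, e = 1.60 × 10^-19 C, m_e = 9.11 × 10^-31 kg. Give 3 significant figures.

267 A

One atomic unit of electric current: I_au = e E_h/ℏ = m_e e⁵/((4πε₀)²ℏ³) = 6.67 × 10^-3 A.
4.00 × 10^4 × 6.67 × 10^-3 A = 267 A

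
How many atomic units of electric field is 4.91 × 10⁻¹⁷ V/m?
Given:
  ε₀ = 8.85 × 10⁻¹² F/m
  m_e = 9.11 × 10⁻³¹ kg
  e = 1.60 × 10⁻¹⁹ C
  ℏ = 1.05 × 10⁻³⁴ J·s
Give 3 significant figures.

9.43 × 10⁻²⁹

atomic unit of electric field: E_au = E_h/(e a₀) = m_e²e⁵/((4πε₀)³ℏ⁴) = 5.20 × 10¹¹ V/m.
4.91 × 10⁻¹⁷ / 5.20 × 10¹¹ = 9.43 × 10⁻²⁹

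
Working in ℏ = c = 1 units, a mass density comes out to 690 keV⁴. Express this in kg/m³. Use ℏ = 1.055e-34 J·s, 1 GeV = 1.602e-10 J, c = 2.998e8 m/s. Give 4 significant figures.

0.1598 kg/m³

Mass density is [E]/(c²[L]³) = [E]⁴/(ℏ³c⁵).
1 GeV⁴ → 1/(ℏ³c⁵) × (1 GeV in J)⁴ = 2.316e20 kg/m³.
Convert the energy scale: 690 keV⁴ = 6.90e-22 GeV⁴.
Result: 6.90e-22 × 2.316e20 = 0.1598 kg/m³.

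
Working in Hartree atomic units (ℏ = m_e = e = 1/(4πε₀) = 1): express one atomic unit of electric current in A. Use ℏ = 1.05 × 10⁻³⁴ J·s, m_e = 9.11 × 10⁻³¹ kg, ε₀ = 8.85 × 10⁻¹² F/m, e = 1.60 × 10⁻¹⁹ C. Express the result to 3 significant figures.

The unique combination of the constants set to 1 with dimensions of current is I_au = e E_h/ℏ = m_e e⁵/((4πε₀)²ℏ³).
E_h = 4.38 × 10⁻¹⁸ J
e·E_h/ℏ = 6.67 × 10⁻³ A

6.67 × 10⁻³ A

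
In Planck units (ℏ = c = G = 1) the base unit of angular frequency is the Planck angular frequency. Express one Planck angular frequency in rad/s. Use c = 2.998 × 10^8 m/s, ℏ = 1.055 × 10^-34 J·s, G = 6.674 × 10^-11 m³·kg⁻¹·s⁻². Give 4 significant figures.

1.855 × 10^43 rad/s

ω_P = √(c⁵/(ℏG))
  = √(3.440 × 10^86)
  = 1.855 × 10^43 rad/s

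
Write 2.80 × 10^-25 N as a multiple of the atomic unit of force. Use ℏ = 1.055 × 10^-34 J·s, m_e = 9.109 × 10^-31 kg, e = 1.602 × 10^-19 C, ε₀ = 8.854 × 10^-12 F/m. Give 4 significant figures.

3.406 × 10^-18

atomic unit of force: F_au = E_h/a₀ = m_e²e⁶/((4πε₀)³ℏ⁴) = 8.220 × 10^-8 N.
2.80 × 10^-25 / 8.220 × 10^-8 = 3.406 × 10^-18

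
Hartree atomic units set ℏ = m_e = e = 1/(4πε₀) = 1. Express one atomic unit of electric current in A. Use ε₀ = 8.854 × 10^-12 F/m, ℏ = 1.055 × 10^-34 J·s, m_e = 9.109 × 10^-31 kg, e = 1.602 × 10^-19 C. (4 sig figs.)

The unique combination of the constants set to 1 with dimensions of current is I_au = e E_h/ℏ = m_e e⁵/((4πε₀)²ℏ³).
E_h = 4.354 × 10^-18 J
e·E_h/ℏ = 6.612 × 10^-3 A

6.612 × 10^-3 A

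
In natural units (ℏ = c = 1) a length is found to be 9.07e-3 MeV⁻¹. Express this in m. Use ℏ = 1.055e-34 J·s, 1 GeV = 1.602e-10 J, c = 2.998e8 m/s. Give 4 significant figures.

A length is [E]⁻¹ in ℏ=c=1; restore one factor of ℏc.
1 GeV⁻¹ → ℏc × (1 GeV in J)⁻¹ = 1.974e-16 m.
Convert the energy scale: 9.07e-3 MeV⁻¹ = 9.07 GeV⁻¹.
Result: 9.07 × 1.974e-16 = 1.791e-15 m.

1.791e-15 m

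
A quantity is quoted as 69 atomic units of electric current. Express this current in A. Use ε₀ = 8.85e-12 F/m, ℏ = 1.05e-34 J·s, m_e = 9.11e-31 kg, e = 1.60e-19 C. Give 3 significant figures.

One atomic unit of electric current: I_au = e E_h/ℏ = m_e e⁵/((4πε₀)²ℏ³) = 6.67e-3 A.
69 × 6.67e-3 A = 0.460 A

0.460 A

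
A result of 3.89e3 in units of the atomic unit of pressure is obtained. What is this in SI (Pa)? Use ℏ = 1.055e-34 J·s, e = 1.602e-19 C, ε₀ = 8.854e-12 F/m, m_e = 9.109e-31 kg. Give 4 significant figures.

One atomic unit of pressure: P_au = E_h/a₀³ = m_e⁴e¹⁰/((4πε₀)⁵ℏ⁸) = 2.929e13 Pa.
3.89e3 × 2.929e13 Pa = 1.139e17 Pa

1.139e17 Pa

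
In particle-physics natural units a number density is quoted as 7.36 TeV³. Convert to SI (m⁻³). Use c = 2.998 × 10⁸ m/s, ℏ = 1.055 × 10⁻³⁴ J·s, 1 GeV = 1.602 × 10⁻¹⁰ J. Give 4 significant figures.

9.563 × 10⁵⁶ m⁻³

Number density is [L]⁻³ = [E]³/(ℏc)³.
1 GeV³ → 1/(ℏc)³ × (1 GeV in J)³ = 1.299 × 10⁴⁷ m⁻³.
Convert the energy scale: 7.36 TeV³ = 7.36 × 10⁹ GeV³.
Result: 7.36 × 10⁹ × 1.299 × 10⁴⁷ = 9.563 × 10⁵⁶ m⁻³.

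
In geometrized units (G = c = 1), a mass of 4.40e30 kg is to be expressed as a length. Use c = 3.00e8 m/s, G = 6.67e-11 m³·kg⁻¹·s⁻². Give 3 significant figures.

In G = c = 1 units mass has dimensions of length; the conversion factor is G/c².
4.40e30 kg × (G/c²) = 3.26e3 m

3.26e3 m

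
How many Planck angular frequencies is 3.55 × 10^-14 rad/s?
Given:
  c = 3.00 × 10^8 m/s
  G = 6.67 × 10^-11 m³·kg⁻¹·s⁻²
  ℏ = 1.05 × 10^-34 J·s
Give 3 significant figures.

1.91 × 10^-57

Planck angular frequency: ω_P = √(c⁵/(ℏG)) = 1.86 × 10^43 rad/s.
3.55 × 10^-14 / 1.86 × 10^43 = 1.91 × 10^-57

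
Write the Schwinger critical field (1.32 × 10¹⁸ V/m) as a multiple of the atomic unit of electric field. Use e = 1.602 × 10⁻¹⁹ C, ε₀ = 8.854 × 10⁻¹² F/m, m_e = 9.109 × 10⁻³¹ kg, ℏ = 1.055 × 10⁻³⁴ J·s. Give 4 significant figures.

2.573 × 10⁶

atomic unit of electric field: E_au = E_h/(e a₀) = m_e²e⁵/((4πε₀)³ℏ⁴) = 5.131 × 10¹¹ V/m.
1.32 × 10¹⁸ / 5.131 × 10¹¹ = 2.573 × 10⁶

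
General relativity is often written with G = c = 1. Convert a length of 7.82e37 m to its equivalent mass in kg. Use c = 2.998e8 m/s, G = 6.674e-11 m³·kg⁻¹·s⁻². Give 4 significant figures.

Length → mass via c²/G.
7.82e37 m × (c²/G) = 1.053e65 kg

1.053e65 kg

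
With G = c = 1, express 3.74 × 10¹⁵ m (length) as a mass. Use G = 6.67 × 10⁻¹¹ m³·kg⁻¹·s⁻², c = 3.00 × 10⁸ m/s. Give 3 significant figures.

Length → mass via c²/G.
3.74 × 10¹⁵ m × (c²/G) = 5.05 × 10⁴² kg

5.05 × 10⁴² kg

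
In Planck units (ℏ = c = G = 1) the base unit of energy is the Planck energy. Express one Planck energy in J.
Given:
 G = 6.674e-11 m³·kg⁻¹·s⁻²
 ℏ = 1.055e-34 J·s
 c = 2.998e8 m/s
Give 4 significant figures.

1.957e9 J

E_P = √(ℏc⁵/G)
  = √(3.828e18)
  = 1.957e9 J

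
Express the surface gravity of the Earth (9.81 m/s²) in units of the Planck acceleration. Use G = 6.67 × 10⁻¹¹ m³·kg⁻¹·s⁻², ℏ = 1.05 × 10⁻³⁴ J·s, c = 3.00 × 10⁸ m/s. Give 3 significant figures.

1.76 × 10⁻⁵¹

Planck acceleration: a_P = √(c⁷/(ℏG)) = 5.59 × 10⁵¹ m/s².
9.81 / 5.59 × 10⁵¹ = 1.76 × 10⁻⁵¹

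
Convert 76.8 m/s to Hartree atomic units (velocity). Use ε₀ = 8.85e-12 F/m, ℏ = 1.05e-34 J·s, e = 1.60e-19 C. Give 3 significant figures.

atomic unit of velocity: v_au = e²/(4πε₀ℏ) = 2.19e6 m/s.
76.8 / 2.19e6 = 3.50e-5

3.50e-5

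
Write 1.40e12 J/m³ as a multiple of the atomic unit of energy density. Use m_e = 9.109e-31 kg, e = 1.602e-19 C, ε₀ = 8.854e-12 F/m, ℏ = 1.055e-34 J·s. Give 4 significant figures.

0.04780

atomic unit of energy density: u_au = E_h/a₀³ = m_e⁴e¹⁰/((4πε₀)⁵ℏ⁸) = 2.929e13 J/m³.
1.40e12 / 2.929e13 = 0.04780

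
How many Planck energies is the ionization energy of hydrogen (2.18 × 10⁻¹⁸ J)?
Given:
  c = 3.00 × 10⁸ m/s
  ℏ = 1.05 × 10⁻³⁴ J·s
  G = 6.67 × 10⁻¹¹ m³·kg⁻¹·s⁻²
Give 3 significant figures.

1.11 × 10⁻²⁷

Planck energy: E_P = √(ℏc⁵/G) = 1.96 × 10⁹ J.
2.18 × 10⁻¹⁸ / 1.96 × 10⁹ = 1.11 × 10⁻²⁷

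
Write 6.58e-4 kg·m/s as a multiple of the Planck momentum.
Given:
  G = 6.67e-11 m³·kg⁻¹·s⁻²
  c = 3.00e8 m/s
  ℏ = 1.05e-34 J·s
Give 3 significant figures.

Planck momentum: p_P = √(ℏc³/G) = 6.52 kg·m/s.
6.58e-4 / 6.52 = 1.01e-4

1.01e-4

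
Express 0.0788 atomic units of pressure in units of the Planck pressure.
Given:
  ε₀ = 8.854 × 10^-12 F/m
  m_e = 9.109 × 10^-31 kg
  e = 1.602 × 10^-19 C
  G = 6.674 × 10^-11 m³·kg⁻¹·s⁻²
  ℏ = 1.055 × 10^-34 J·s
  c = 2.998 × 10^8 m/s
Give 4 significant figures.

4.983 × 10^-102

atomic unit of pressure: P_au = E_h/a₀³ = m_e⁴e¹⁰/((4πε₀)⁵ℏ⁸) = 2.929 × 10^13 Pa
Planck pressure: p_P = c⁷/(ℏG²) = 4.632 × 10^113 Pa
0.0788 × 2.929 × 10^13 / 4.632 × 10^113 = 4.983 × 10^-102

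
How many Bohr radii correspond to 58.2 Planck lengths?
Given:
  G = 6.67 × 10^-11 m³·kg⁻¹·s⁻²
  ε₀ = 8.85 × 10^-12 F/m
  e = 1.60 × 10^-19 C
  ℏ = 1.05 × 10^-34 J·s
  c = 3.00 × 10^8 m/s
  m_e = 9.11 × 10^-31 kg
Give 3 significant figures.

Planck length: ℓ_P = √(ℏG/c³) = 1.61 × 10^-35 m
Bohr radius: a₀ = 4πε₀ℏ²/(m_e e²) = 5.26 × 10^-11 m
58.2 × 1.61 × 10^-35 / 5.26 × 10^-11 = 1.78 × 10^-23

1.78 × 10^-23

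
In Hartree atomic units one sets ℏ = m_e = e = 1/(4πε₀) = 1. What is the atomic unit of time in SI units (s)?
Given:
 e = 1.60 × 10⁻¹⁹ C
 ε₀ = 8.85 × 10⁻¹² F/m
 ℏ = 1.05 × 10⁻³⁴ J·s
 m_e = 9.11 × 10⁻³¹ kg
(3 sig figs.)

τ_au = (4πε₀)²ℏ³/(m_e e⁴)
E_h = 4.38 × 10⁻¹⁸ J
ℏ/E_h = 2.40 × 10⁻¹⁷ s

2.40 × 10⁻¹⁷ s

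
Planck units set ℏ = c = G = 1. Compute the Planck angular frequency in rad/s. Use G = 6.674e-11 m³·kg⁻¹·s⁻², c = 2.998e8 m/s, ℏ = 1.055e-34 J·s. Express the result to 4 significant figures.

1.855e43 rad/s

From ℏ = c = G = 1 the angular frequency scale is ω_P = √(c⁵/(ℏG)).
  = √(3.440e86)
  = 1.855e43 rad/s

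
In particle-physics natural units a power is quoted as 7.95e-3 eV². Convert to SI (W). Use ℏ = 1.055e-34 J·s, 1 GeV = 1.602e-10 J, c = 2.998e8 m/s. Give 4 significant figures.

Power is [E]/[T] = [E]²/ℏ.
1 GeV² → 1/ℏ × (1 GeV in J)² = 2.433e14 W.
Convert the energy scale: 7.95e-3 eV² = 7.95e-21 GeV².
Result: 7.95e-21 × 2.433e14 = 1.934e-6 W.

1.934e-6 W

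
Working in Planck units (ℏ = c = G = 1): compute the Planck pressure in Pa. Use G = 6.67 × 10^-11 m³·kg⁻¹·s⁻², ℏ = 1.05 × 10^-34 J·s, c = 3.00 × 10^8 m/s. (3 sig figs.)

4.68 × 10^113 Pa

The unique combination of the constants set to 1 with dimensions of pressure is p_P = c⁷/(ℏG²).
  = 2.19 × 10^59 / 4.67 × 10^-55
  = 4.68 × 10^113 Pa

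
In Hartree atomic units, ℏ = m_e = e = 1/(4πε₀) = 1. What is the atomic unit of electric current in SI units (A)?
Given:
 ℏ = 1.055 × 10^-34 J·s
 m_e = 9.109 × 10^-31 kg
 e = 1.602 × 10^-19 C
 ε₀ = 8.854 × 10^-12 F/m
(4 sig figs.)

Dimensional analysis gives I_au = e E_h/ℏ = m_e e⁵/((4πε₀)²ℏ³).
E_h = 4.354 × 10^-18 J
e·E_h/ℏ = 6.612 × 10^-3 A

6.612 × 10^-3 A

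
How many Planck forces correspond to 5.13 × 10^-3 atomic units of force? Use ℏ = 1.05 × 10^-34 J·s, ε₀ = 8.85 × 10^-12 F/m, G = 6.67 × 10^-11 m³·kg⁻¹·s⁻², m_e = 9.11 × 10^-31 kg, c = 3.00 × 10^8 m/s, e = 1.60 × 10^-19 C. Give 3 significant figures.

3.52 × 10^-54

atomic unit of force: F_au = E_h/a₀ = m_e²e⁶/((4πε₀)³ℏ⁴) = 8.33 × 10^-8 N
Planck force: F_P = c⁴/G = 1.21 × 10^44 N
5.13 × 10^-3 × 8.33 × 10^-8 / 1.21 × 10^44 = 3.52 × 10^-54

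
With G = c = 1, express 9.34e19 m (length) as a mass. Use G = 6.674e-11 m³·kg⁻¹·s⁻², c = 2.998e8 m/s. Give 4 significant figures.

Length → mass via c²/G.
9.34e19 m × (c²/G) = 1.258e47 kg

1.258e47 kg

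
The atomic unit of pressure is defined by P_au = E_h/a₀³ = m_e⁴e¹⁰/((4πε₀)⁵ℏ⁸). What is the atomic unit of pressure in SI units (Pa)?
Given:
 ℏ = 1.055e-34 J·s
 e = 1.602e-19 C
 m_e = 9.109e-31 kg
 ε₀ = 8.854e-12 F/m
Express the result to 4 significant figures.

2.929e13 Pa

P_au = E_h/a₀³ = m_e⁴e¹⁰/((4πε₀)⁵ℏ⁸)
E_h = 4.354e-18 J
a₀ = 5.297e-11 m
E_h/a₀³ = 2.929e13 Pa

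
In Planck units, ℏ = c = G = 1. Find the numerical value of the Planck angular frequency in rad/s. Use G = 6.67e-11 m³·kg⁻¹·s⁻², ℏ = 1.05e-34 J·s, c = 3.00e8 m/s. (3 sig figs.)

1.86e43 rad/s

The unique combination of the constants set to 1 with dimensions of angular frequency is ω_P = √(c⁵/(ℏG)).
  = √(3.47e86)
  = 1.86e43 rad/s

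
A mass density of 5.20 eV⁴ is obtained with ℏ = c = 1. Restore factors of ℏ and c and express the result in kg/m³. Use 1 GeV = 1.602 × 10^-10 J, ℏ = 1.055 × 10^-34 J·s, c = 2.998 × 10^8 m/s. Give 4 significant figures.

1.204 × 10^-15 kg/m³

Mass density is [E]/(c²[L]³) = [E]⁴/(ℏ³c⁵).
1 GeV⁴ → 1/(ℏ³c⁵) × (1 GeV in J)⁴ = 2.316 × 10^20 kg/m³.
Convert the energy scale: 5.20 eV⁴ = 5.20 × 10^-36 GeV⁴.
Result: 5.20 × 10^-36 × 2.316 × 10^20 = 1.204 × 10^-15 kg/m³.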